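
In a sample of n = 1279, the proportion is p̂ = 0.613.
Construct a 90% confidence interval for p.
(0.591, 0.635)

Proportion CI:
SE = √(p̂(1-p̂)/n) = √(0.613 · 0.387 / 1279) = 0.01362

z* = 1.645
Margin = z* · SE = 1.645 · 0.01362 = 0.0224

CI: 0.613 ± 0.0224 = (0.591, 0.635)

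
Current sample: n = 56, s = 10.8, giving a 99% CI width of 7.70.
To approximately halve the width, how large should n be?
n ≈ 224

CI width ∝ 1/√n
To reduce width by factor 2, need √n to grow by 2 → need 2² = 4 times as many samples.

Current: n = 56, width = 7.70
New: n = 224, width ≈ 3.75

Width reduced by factor of 7.70/3.75 = 2.05.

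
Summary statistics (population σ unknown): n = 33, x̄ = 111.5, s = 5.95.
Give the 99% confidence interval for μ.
(108.66, 114.34)

t-interval (σ unknown):
df = n - 1 = 32
t* = 2.738 for 99% confidence

Margin of error = t* · s/√n = 2.738 · 5.95/√33 = 2.84

CI: (108.66, 114.34)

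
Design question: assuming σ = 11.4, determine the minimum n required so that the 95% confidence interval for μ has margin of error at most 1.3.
n ≥ 296

For margin E ≤ 1.3:
n ≥ (z* · σ / E)²
n ≥ (1.960 · 11.4 / 1.3)²
n ≥ 295.42

Minimum n = 296 (rounding up)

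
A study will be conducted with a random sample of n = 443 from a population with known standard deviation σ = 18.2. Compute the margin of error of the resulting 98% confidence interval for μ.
Margin of error = 2.01

Margin of error = z* · σ/√n
= 2.326 · 18.2/√443
= 2.326 · 18.2/21.0476
= 2.01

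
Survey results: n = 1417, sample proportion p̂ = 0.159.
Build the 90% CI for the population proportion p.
(0.143, 0.175)

Proportion CI:
SE = √(p̂(1-p̂)/n) = √(0.159 · 0.841 / 1417) = 0.00971

z* = 1.645
Margin = z* · SE = 1.645 · 0.00971 = 0.0160

CI: 0.159 ± 0.0160 = (0.143, 0.175)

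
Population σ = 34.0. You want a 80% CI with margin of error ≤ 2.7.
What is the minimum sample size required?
n ≥ 261

For margin E ≤ 2.7:
n ≥ (z* · σ / E)²
n ≥ (1.282 · 34.0 / 2.7)²
n ≥ 260.62

Minimum n = 261 (rounding up)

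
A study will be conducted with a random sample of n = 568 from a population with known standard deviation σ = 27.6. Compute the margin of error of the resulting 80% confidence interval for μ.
Margin of error = 1.48

Margin of error = z* · σ/√n
= 1.282 · 27.6/√568
= 1.282 · 27.6/23.8328
= 1.48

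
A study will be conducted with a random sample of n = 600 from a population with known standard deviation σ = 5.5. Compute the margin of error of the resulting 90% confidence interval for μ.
Margin of error = 0.37

Margin of error = z* · σ/√n
= 1.645 · 5.5/√600
= 1.645 · 5.5/24.4949
= 0.37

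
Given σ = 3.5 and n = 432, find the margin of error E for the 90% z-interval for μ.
Margin of error = 0.28

Margin of error = z* · σ/√n
= 1.645 · 3.5/√432
= 1.645 · 3.5/20.7846
= 0.28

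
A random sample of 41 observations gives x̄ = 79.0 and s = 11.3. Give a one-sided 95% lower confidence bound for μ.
μ ≥ 76.03

Lower bound (one-sided):
t* = 1.684 (one-sided for 95%)
Lower bound = x̄ - t* · s/√n = 79.0 - 1.684 · 11.3/√41 = 76.03

We are 95% confident that μ ≥ 76.03.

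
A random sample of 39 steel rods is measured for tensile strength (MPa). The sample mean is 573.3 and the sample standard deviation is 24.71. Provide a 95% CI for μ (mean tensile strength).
(565.29, 581.31)

t-interval (σ unknown):
df = n - 1 = 38
t* = 2.024 for 95% confidence

Margin of error = t* · s/√n = 2.024 · 24.71/√39 = 8.01

CI: (565.29, 581.31)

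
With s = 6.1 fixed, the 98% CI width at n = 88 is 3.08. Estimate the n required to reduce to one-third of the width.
n ≈ 792

CI width ∝ 1/√n
To reduce width by factor 3, need √n to grow by 3 → need 3² = 9 times as many samples.

Current: n = 88, width = 3.08
New: n = 792, width ≈ 1.01

Width reduced by factor of 3.08/1.01 = 3.05.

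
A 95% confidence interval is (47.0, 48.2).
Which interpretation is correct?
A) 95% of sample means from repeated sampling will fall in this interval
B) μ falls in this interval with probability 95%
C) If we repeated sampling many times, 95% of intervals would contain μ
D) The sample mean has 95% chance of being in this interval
C

A) Wrong — coverage applies to intervals containing μ, not to future x̄ values.
B) Wrong — μ is fixed; the randomness lives in the interval, not in μ.
C) Correct — this is the frequentist long-run coverage interpretation.
D) Wrong — x̄ is observed and sits in the interval by construction.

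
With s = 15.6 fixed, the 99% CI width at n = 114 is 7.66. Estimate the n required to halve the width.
n ≈ 456

CI width ∝ 1/√n
To reduce width by factor 2, need √n to grow by 2 → need 2² = 4 times as many samples.

Current: n = 114, width = 7.66
New: n = 456, width ≈ 3.78

Width reduced by factor of 7.66/3.78 = 2.03.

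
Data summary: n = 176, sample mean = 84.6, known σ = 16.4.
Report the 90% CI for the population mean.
(82.57, 86.63)

z-interval (σ known):
z* = 1.645 for 90% confidence

Margin of error = z* · σ/√n = 1.645 · 16.4/√176 = 2.03

CI: (84.6 - 2.03, 84.6 + 2.03) = (82.57, 86.63)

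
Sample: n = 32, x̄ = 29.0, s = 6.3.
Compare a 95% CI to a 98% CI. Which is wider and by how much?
98% CI is wider by 0.92

df = 31
95% CI: t* = 2.040, (26.73, 31.27), width = 2 · t* · s/√n = 4.54
98% CI: t* = 2.453, (26.27, 31.73), width = 2 · t* · s/√n = 5.46

The 98% CI is wider by 5.46 - 4.54 = 0.92.
Higher confidence requires a wider interval.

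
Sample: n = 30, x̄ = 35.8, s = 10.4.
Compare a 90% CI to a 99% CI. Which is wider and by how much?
99% CI is wider by 4.02

df = 29
90% CI: t* = 1.699, (32.57, 39.03), width = 2 · t* · s/√n = 6.45
99% CI: t* = 2.756, (30.57, 41.03), width = 2 · t* · s/√n = 10.47

The 99% CI is wider by 10.47 - 6.45 = 4.02.
Higher confidence requires a wider interval.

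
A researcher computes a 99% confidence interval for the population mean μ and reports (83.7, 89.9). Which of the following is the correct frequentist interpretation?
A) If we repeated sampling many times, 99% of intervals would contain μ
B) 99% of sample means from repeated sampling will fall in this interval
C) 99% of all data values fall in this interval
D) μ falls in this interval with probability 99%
A

A) Correct — this is the frequentist long-run coverage interpretation.
B) Wrong — coverage applies to intervals containing μ, not to future x̄ values.
C) Wrong — a CI is about the parameter μ, not individual data values.
D) Wrong — μ is fixed; the randomness lives in the interval, not in μ.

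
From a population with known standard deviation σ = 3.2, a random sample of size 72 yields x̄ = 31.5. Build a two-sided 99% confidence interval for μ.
(30.53, 32.47)

z-interval (σ known):
z* = 2.576 for 99% confidence

Margin of error = z* · σ/√n = 2.576 · 3.2/√72 = 0.97

CI: (31.5 - 0.97, 31.5 + 0.97) = (30.53, 32.47)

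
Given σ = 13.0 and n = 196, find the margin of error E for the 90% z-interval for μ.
Margin of error = 1.53

Margin of error = z* · σ/√n
= 1.645 · 13.0/√196
= 1.645 · 13.0/14.0000
= 1.53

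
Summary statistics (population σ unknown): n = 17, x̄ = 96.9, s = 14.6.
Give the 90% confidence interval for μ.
(90.72, 103.08)

t-interval (σ unknown):
df = n - 1 = 16
t* = 1.746 for 90% confidence

Margin of error = t* · s/√n = 1.746 · 14.6/√17 = 6.18

CI: (90.72, 103.08)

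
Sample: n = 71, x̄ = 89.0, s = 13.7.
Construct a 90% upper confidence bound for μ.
μ ≤ 91.10

Upper bound (one-sided):
t* = 1.294 (one-sided for 90%)
Upper bound = x̄ + t* · s/√n = 89.0 + 1.294 · 13.7/√71 = 91.10

We are 90% confident that μ ≤ 91.10.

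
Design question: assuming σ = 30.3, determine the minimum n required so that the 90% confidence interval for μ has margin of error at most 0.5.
n ≥ 9938

For margin E ≤ 0.5:
n ≥ (z* · σ / E)²
n ≥ (1.645 · 30.3 / 0.5)²
n ≥ 9937.50

Minimum n = 9938 (rounding up)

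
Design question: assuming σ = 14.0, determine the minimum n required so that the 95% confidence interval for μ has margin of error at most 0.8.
n ≥ 1177

For margin E ≤ 0.8:
n ≥ (z* · σ / E)²
n ≥ (1.960 · 14.0 / 0.8)²
n ≥ 1176.49

Minimum n = 1177 (rounding up)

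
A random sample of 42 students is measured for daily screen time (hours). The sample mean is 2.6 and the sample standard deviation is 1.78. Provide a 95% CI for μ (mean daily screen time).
(2.05, 3.15)

t-interval (σ unknown):
df = n - 1 = 41
t* = 2.020 for 95% confidence

Margin of error = t* · s/√n = 2.020 · 1.78/√42 = 0.55

CI: (2.05, 3.15)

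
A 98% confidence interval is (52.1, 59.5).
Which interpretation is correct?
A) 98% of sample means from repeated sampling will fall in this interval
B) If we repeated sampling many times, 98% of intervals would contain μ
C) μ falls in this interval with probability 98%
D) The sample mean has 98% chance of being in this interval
B

A) Wrong — coverage applies to intervals containing μ, not to future x̄ values.
B) Correct — this is the frequentist long-run coverage interpretation.
C) Wrong — μ is fixed; the randomness lives in the interval, not in μ.
D) Wrong — x̄ is observed and sits in the interval by construction.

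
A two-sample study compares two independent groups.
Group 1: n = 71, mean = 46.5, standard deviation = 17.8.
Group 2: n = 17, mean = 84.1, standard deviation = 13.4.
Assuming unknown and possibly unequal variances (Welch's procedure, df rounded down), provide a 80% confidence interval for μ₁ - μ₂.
(-42.67, -32.53)

Difference: x̄₁ - x̄₂ = -37.60
SE = √(s₁²/n₁ + s₂²/n₂) = √(17.8²/71 + 13.4²/17) = 3.8762
df = 31.11 → 31 (Welch–Satterthwaite, rounded down)
t* = 1.309

CI: -37.60 ± 1.309 · 3.8762 = -37.60 ± 5.07 = (-42.67, -32.53)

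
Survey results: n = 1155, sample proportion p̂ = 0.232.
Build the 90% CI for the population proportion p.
(0.212, 0.252)

Proportion CI:
SE = √(p̂(1-p̂)/n) = √(0.232 · 0.768 / 1155) = 0.01242

z* = 1.645
Margin = z* · SE = 1.645 · 0.01242 = 0.0204

CI: 0.232 ± 0.0204 = (0.212, 0.252)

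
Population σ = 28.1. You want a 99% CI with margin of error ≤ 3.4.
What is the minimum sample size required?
n ≥ 454

For margin E ≤ 3.4:
n ≥ (z* · σ / E)²
n ≥ (2.576 · 28.1 / 3.4)²
n ≥ 453.26

Minimum n = 454 (rounding up)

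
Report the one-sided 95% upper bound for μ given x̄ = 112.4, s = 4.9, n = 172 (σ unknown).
μ ≤ 113.02

Upper bound (one-sided):
t* = 1.654 (one-sided for 95%)
Upper bound = x̄ + t* · s/√n = 112.4 + 1.654 · 4.9/√172 = 113.02

We are 95% confident that μ ≤ 113.02.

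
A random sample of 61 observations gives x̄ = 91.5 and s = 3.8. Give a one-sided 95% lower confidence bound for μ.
μ ≥ 90.69

Lower bound (one-sided):
t* = 1.671 (one-sided for 95%)
Lower bound = x̄ - t* · s/√n = 91.5 - 1.671 · 3.8/√61 = 90.69

We are 95% confident that μ ≥ 90.69.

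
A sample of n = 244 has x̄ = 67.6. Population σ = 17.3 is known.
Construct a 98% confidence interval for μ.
(65.02, 70.18)

z-interval (σ known):
z* = 2.326 for 98% confidence

Margin of error = z* · σ/√n = 2.326 · 17.3/√244 = 2.58

CI: (67.6 - 2.58, 67.6 + 2.58) = (65.02, 70.18)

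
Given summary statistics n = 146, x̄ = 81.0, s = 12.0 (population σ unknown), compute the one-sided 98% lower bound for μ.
μ ≥ 78.94

Lower bound (one-sided):
t* = 2.072 (one-sided for 98%)
Lower bound = x̄ - t* · s/√n = 81.0 - 2.072 · 12.0/√146 = 78.94

We are 98% confident that μ ≥ 78.94.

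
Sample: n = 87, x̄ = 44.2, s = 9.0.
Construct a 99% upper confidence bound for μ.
μ ≤ 46.49

Upper bound (one-sided):
t* = 2.370 (one-sided for 99%)
Upper bound = x̄ + t* · s/√n = 44.2 + 2.370 · 9.0/√87 = 46.49

We are 99% confident that μ ≤ 46.49.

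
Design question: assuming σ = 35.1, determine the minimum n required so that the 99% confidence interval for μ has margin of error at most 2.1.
n ≥ 1854

For margin E ≤ 2.1:
n ≥ (z* · σ / E)²
n ≥ (2.576 · 35.1 / 2.1)²
n ≥ 1853.82

Minimum n = 1854 (rounding up)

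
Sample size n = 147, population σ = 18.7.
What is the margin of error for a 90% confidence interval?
Margin of error = 2.54

Margin of error = z* · σ/√n
= 1.645 · 18.7/√147
= 1.645 · 18.7/12.1244
= 2.54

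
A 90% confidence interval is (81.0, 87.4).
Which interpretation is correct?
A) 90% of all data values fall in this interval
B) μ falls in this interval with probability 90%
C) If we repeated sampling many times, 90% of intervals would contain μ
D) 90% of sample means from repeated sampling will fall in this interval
C

A) Wrong — a CI is about the parameter μ, not individual data values.
B) Wrong — μ is fixed; the randomness lives in the interval, not in μ.
C) Correct — this is the frequentist long-run coverage interpretation.
D) Wrong — coverage applies to intervals containing μ, not to future x̄ values.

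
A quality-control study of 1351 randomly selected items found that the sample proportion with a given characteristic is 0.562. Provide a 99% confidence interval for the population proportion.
(0.527, 0.597)

Proportion CI:
SE = √(p̂(1-p̂)/n) = √(0.562 · 0.438 / 1351) = 0.01350

z* = 2.576
Margin = z* · SE = 2.576 · 0.01350 = 0.0348

CI: 0.562 ± 0.0348 = (0.527, 0.597)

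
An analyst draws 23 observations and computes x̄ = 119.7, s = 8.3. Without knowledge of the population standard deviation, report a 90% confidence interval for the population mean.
(116.73, 122.67)

t-interval (σ unknown):
df = n - 1 = 22
t* = 1.717 for 90% confidence

Margin of error = t* · s/√n = 1.717 · 8.3/√23 = 2.97

CI: (116.73, 122.67)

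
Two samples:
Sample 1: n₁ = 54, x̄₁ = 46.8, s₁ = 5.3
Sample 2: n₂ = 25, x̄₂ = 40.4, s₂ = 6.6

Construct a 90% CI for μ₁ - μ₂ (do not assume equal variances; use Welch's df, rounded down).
(3.86, 8.94)

Difference: x̄₁ - x̄₂ = 6.40
SE = √(s₁²/n₁ + s₂²/n₂) = √(5.3²/54 + 6.6²/25) = 1.5042
df = 38.90 → 38 (Welch–Satterthwaite, rounded down)
t* = 1.686

CI: 6.40 ± 1.686 · 1.5042 = 6.40 ± 2.54 = (3.86, 8.94)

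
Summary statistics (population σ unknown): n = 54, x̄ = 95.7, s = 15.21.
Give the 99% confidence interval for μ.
(90.17, 101.23)

t-interval (σ unknown):
df = n - 1 = 53
t* = 2.672 for 99% confidence

Margin of error = t* · s/√n = 2.672 · 15.21/√54 = 5.53

CI: (90.17, 101.23)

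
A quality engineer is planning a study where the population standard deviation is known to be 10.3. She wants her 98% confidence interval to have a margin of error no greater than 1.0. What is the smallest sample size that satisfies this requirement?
n ≥ 574

For margin E ≤ 1.0:
n ≥ (z* · σ / E)²
n ≥ (2.326 · 10.3 / 1.0)²
n ≥ 573.98

Minimum n = 574 (rounding up)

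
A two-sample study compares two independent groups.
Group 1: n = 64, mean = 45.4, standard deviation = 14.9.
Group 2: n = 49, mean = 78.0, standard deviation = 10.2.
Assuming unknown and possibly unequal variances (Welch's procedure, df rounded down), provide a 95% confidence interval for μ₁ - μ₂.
(-37.29, -27.91)

Difference: x̄₁ - x̄₂ = -32.60
SE = √(s₁²/n₁ + s₂²/n₂) = √(14.9²/64 + 10.2²/49) = 2.3648
df = 109.76 → 109 (Welch–Satterthwaite, rounded down)
t* = 1.982

CI: -32.60 ± 1.982 · 2.3648 = -32.60 ± 4.69 = (-37.29, -27.91)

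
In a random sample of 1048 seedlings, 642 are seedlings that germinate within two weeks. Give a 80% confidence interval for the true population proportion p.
(0.593, 0.632)

Proportion CI:
p̂ = 642/1048 = 0.61260
SE = √(p̂(1-p̂)/n) = √(0.61260 · 0.38740 / 1048) = 0.01505

z* = 1.282
Margin = z* · SE = 1.282 · 0.01505 = 0.0193

CI: 0.61260 ± 0.0193 = (0.593, 0.632)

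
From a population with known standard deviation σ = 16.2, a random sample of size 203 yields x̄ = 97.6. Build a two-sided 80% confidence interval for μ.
(96.14, 99.06)

z-interval (σ known):
z* = 1.282 for 80% confidence

Margin of error = z* · σ/√n = 1.282 · 16.2/√203 = 1.46

CI: (97.6 - 1.46, 97.6 + 1.46) = (96.14, 99.06)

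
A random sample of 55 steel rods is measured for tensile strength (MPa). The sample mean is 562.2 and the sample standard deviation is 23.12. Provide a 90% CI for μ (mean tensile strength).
(556.98, 567.42)

t-interval (σ unknown):
df = n - 1 = 54
t* = 1.674 for 90% confidence

Margin of error = t* · s/√n = 1.674 · 23.12/√55 = 5.22

CI: (556.98, 567.42)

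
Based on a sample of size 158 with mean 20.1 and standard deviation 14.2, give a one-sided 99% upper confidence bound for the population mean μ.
μ ≤ 22.75

Upper bound (one-sided):
t* = 2.350 (one-sided for 99%)
Upper bound = x̄ + t* · s/√n = 20.1 + 2.350 · 14.2/√158 = 22.75

We are 99% confident that μ ≤ 22.75.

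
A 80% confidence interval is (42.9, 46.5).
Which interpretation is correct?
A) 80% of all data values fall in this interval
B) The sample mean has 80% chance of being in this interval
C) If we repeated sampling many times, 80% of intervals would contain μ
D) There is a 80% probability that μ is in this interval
C

A) Wrong — a CI is about the parameter μ, not individual data values.
B) Wrong — x̄ is observed and sits in the interval by construction.
C) Correct — this is the frequentist long-run coverage interpretation.
D) Wrong — μ is fixed; the randomness lives in the interval, not in μ.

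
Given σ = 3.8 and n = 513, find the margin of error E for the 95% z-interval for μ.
Margin of error = 0.33

Margin of error = z* · σ/√n
= 1.960 · 3.8/√513
= 1.960 · 3.8/22.6495
= 0.33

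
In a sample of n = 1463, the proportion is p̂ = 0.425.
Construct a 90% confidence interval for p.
(0.404, 0.446)

Proportion CI:
SE = √(p̂(1-p̂)/n) = √(0.425 · 0.575 / 1463) = 0.01292

z* = 1.645
Margin = z* · SE = 1.645 · 0.01292 = 0.0213

CI: 0.425 ± 0.0213 = (0.404, 0.446)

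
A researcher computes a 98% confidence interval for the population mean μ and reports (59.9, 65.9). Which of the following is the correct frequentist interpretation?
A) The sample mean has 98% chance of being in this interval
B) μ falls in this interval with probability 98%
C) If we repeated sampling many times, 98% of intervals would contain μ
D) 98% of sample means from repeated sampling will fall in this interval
C

A) Wrong — x̄ is observed and sits in the interval by construction.
B) Wrong — μ is fixed; the randomness lives in the interval, not in μ.
C) Correct — this is the frequentist long-run coverage interpretation.
D) Wrong — coverage applies to intervals containing μ, not to future x̄ values.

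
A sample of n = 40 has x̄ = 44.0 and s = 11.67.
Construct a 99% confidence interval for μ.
(39.00, 49.00)

t-interval (σ unknown):
df = n - 1 = 39
t* = 2.708 for 99% confidence

Margin of error = t* · s/√n = 2.708 · 11.67/√40 = 5.00

CI: (39.00, 49.00)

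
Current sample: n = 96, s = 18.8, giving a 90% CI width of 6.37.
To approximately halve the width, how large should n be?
n ≈ 384

CI width ∝ 1/√n
To reduce width by factor 2, need √n to grow by 2 → need 2² = 4 times as many samples.

Current: n = 96, width = 6.37
New: n = 384, width ≈ 3.16

Width reduced by factor of 6.37/3.16 = 2.02.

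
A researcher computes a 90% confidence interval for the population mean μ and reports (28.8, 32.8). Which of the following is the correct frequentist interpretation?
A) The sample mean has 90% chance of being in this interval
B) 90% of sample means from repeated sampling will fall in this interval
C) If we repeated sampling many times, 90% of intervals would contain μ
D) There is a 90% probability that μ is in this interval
C

A) Wrong — x̄ is observed and sits in the interval by construction.
B) Wrong — coverage applies to intervals containing μ, not to future x̄ values.
C) Correct — this is the frequentist long-run coverage interpretation.
D) Wrong — μ is fixed; the randomness lives in the interval, not in μ.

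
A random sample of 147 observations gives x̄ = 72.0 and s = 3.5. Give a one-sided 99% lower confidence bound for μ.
μ ≥ 71.32

Lower bound (one-sided):
t* = 2.352 (one-sided for 99%)
Lower bound = x̄ - t* · s/√n = 72.0 - 2.352 · 3.5/√147 = 71.32

We are 99% confident that μ ≥ 71.32.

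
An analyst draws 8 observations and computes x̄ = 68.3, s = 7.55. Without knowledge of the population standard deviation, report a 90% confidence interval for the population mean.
(63.24, 73.36)

t-interval (σ unknown):
df = n - 1 = 7
t* = 1.895 for 90% confidence

Margin of error = t* · s/√n = 1.895 · 7.55/√8 = 5.06

CI: (63.24, 73.36)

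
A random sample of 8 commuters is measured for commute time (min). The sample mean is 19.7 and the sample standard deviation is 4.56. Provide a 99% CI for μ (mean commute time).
(14.06, 25.34)

t-interval (σ unknown):
df = n - 1 = 7
t* = 3.499 for 99% confidence

Margin of error = t* · s/√n = 3.499 · 4.56/√8 = 5.64

CI: (14.06, 25.34)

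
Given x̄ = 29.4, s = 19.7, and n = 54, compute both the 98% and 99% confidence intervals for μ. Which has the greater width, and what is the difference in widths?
99% CI is wider by 1.47

df = 53
98% CI: t* = 2.399, (22.97, 35.83), width = 2 · t* · s/√n = 12.86
99% CI: t* = 2.672, (22.24, 36.56), width = 2 · t* · s/√n = 14.33

The 99% CI is wider by 14.33 - 12.86 = 1.47.
Higher confidence requires a wider interval.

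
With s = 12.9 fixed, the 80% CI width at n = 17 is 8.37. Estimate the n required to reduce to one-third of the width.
n ≈ 153

CI width ∝ 1/√n
To reduce width by factor 3, need √n to grow by 3 → need 3² = 9 times as many samples.

Current: n = 17, width = 8.37
New: n = 153, width ≈ 2.68

Width reduced by factor of 8.37/2.68 = 3.12.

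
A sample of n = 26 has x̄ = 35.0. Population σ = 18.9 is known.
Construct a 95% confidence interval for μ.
(27.74, 42.26)

z-interval (σ known):
z* = 1.960 for 95% confidence

Margin of error = z* · σ/√n = 1.960 · 18.9/√26 = 7.26

CI: (35.0 - 7.26, 35.0 + 7.26) = (27.74, 42.26)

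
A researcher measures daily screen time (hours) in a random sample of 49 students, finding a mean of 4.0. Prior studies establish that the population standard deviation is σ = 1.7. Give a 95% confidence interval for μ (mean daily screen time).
(3.52, 4.48)

z-interval (σ known):
z* = 1.960 for 95% confidence

Margin of error = z* · σ/√n = 1.960 · 1.7/√49 = 0.48

CI: (4.0 - 0.48, 4.0 + 0.48) = (3.52, 4.48)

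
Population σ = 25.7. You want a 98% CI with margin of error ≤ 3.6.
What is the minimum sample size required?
n ≥ 276

For margin E ≤ 3.6:
n ≥ (z* · σ / E)²
n ≥ (2.326 · 25.7 / 3.6)²
n ≥ 275.73

Minimum n = 276 (rounding up)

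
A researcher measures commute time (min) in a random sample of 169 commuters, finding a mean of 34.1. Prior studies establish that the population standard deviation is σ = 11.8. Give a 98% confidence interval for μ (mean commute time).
(31.99, 36.21)

z-interval (σ known):
z* = 2.326 for 98% confidence

Margin of error = z* · σ/√n = 2.326 · 11.8/√169 = 2.11

CI: (34.1 - 2.11, 34.1 + 2.11) = (31.99, 36.21)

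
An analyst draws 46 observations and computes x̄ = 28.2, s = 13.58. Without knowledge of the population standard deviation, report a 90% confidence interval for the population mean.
(24.84, 31.56)

t-interval (σ unknown):
df = n - 1 = 45
t* = 1.679 for 90% confidence

Margin of error = t* · s/√n = 1.679 · 13.58/√46 = 3.36

CI: (24.84, 31.56)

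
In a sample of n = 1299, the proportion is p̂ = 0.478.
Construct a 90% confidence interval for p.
(0.455, 0.501)

Proportion CI:
SE = √(p̂(1-p̂)/n) = √(0.478 · 0.522 / 1299) = 0.01386

z* = 1.645
Margin = z* · SE = 1.645 · 0.01386 = 0.0228

CI: 0.478 ± 0.0228 = (0.455, 0.501)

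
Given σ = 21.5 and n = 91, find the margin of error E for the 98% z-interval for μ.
Margin of error = 5.24

Margin of error = z* · σ/√n
= 2.326 · 21.5/√91
= 2.326 · 21.5/9.5394
= 5.24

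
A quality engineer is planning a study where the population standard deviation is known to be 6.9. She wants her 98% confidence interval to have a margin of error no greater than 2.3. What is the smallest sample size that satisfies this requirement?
n ≥ 49

For margin E ≤ 2.3:
n ≥ (z* · σ / E)²
n ≥ (2.326 · 6.9 / 2.3)²
n ≥ 48.69

Minimum n = 49 (rounding up)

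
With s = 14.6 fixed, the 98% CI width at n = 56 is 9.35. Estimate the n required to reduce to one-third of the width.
n ≈ 504

CI width ∝ 1/√n
To reduce width by factor 3, need √n to grow by 3 → need 3² = 9 times as many samples.

Current: n = 56, width = 9.35
New: n = 504, width ≈ 3.04

Width reduced by factor of 9.35/3.04 = 3.08.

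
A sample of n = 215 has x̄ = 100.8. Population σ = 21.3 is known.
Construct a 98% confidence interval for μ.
(97.42, 104.18)

z-interval (σ known):
z* = 2.326 for 98% confidence

Margin of error = z* · σ/√n = 2.326 · 21.3/√215 = 3.38

CI: (100.8 - 3.38, 100.8 + 3.38) = (97.42, 104.18)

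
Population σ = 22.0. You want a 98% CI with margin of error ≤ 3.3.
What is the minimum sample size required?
n ≥ 241

For margin E ≤ 3.3:
n ≥ (z* · σ / E)²
n ≥ (2.326 · 22.0 / 3.3)²
n ≥ 240.46

Minimum n = 241 (rounding up)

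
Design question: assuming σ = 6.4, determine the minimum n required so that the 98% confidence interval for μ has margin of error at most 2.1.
n ≥ 51

For margin E ≤ 2.1:
n ≥ (z* · σ / E)²
n ≥ (2.326 · 6.4 / 2.1)²
n ≥ 50.25

Minimum n = 51 (rounding up)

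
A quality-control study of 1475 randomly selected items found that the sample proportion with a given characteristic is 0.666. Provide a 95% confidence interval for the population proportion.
(0.642, 0.690)

Proportion CI:
SE = √(p̂(1-p̂)/n) = √(0.666 · 0.334 / 1475) = 0.01228

z* = 1.960
Margin = z* · SE = 1.960 · 0.01228 = 0.0241

CI: 0.666 ± 0.0241 = (0.642, 0.690)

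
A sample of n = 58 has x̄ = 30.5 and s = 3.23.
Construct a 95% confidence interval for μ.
(29.65, 31.35)

t-interval (σ unknown):
df = n - 1 = 57
t* = 2.002 for 95% confidence

Margin of error = t* · s/√n = 2.002 · 3.23/√58 = 0.85

CI: (29.65, 31.35)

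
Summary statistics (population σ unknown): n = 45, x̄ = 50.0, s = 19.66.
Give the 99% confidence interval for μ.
(42.11, 57.89)

t-interval (σ unknown):
df = n - 1 = 44
t* = 2.692 for 99% confidence

Margin of error = t* · s/√n = 2.692 · 19.66/√45 = 7.89

CI: (42.11, 57.89)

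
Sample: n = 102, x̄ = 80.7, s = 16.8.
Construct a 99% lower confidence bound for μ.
μ ≥ 76.77

Lower bound (one-sided):
t* = 2.364 (one-sided for 99%)
Lower bound = x̄ - t* · s/√n = 80.7 - 2.364 · 16.8/√102 = 76.77

We are 99% confident that μ ≥ 76.77.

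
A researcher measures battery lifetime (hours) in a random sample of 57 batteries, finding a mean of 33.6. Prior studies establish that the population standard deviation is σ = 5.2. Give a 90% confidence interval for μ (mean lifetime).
(32.47, 34.73)

z-interval (σ known):
z* = 1.645 for 90% confidence

Margin of error = z* · σ/√n = 1.645 · 5.2/√57 = 1.13

CI: (33.6 - 1.13, 33.6 + 1.13) = (32.47, 34.73)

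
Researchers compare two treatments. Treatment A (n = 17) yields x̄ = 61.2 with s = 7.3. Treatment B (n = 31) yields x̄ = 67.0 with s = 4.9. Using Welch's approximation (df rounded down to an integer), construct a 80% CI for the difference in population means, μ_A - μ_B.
(-8.41, -3.19)

Difference: x̄₁ - x̄₂ = -5.80
SE = √(s₁²/n₁ + s₂²/n₂) = √(7.3²/17 + 4.9²/31) = 1.9772
df = 24.10 → 24 (Welch–Satterthwaite, rounded down)
t* = 1.318

CI: -5.80 ± 1.318 · 1.9772 = -5.80 ± 2.61 = (-8.41, -3.19)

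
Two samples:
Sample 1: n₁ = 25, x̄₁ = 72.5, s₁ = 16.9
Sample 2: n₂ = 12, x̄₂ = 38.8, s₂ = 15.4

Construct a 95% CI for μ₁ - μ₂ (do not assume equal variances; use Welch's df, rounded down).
(22.15, 45.25)

Difference: x̄₁ - x̄₂ = 33.70
SE = √(s₁²/n₁ + s₂²/n₂) = √(16.9²/25 + 15.4²/12) = 5.5846
df = 23.75 → 23 (Welch–Satterthwaite, rounded down)
t* = 2.069

CI: 33.70 ± 2.069 · 5.5846 = 33.70 ± 11.55 = (22.15, 45.25)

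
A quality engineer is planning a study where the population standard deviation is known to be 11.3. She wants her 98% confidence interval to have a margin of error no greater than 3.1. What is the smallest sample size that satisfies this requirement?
n ≥ 72

For margin E ≤ 3.1:
n ≥ (z* · σ / E)²
n ≥ (2.326 · 11.3 / 3.1)²
n ≥ 71.89

Minimum n = 72 (rounding up)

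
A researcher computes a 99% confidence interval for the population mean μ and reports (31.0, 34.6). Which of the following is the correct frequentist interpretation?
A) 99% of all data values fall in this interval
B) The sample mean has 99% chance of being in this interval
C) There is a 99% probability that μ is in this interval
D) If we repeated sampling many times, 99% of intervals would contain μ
D

A) Wrong — a CI is about the parameter μ, not individual data values.
B) Wrong — x̄ is observed and sits in the interval by construction.
C) Wrong — μ is fixed; the randomness lives in the interval, not in μ.
D) Correct — this is the frequentist long-run coverage interpretation.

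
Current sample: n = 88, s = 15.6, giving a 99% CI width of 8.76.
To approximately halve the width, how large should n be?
n ≈ 352

CI width ∝ 1/√n
To reduce width by factor 2, need √n to grow by 2 → need 2² = 4 times as many samples.

Current: n = 88, width = 8.76
New: n = 352, width ≈ 4.31

Width reduced by factor of 8.76/4.31 = 2.03.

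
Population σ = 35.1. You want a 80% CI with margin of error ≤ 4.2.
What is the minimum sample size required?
n ≥ 115

For margin E ≤ 4.2:
n ≥ (z* · σ / E)²
n ≥ (1.282 · 35.1 / 4.2)²
n ≥ 114.79

Minimum n = 115 (rounding up)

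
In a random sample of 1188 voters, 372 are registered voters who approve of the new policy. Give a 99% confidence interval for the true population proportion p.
(0.278, 0.348)

Proportion CI:
p̂ = 372/1188 = 0.31313
SE = √(p̂(1-p̂)/n) = √(0.31313 · 0.68687 / 1188) = 0.01346

z* = 2.576
Margin = z* · SE = 2.576 · 0.01346 = 0.0347

CI: 0.31313 ± 0.0347 = (0.278, 0.348)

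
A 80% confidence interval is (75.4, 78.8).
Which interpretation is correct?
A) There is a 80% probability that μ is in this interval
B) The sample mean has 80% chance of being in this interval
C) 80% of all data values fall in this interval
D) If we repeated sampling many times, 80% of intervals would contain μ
D

A) Wrong — μ is fixed; the randomness lives in the interval, not in μ.
B) Wrong — x̄ is observed and sits in the interval by construction.
C) Wrong — a CI is about the parameter μ, not individual data values.
D) Correct — this is the frequentist long-run coverage interpretation.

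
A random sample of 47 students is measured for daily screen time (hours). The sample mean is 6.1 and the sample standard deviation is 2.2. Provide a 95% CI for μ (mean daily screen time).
(5.45, 6.75)

t-interval (σ unknown):
df = n - 1 = 46
t* = 2.013 for 95% confidence

Margin of error = t* · s/√n = 2.013 · 2.2/√47 = 0.65

CI: (5.45, 6.75)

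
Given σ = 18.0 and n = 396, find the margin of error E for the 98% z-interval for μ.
Margin of error = 2.10

Margin of error = z* · σ/√n
= 2.326 · 18.0/√396
= 2.326 · 18.0/19.8997
= 2.10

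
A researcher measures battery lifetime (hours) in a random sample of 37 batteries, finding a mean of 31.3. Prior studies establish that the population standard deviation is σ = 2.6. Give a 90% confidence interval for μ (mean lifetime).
(30.60, 32.00)

z-interval (σ known):
z* = 1.645 for 90% confidence

Margin of error = z* · σ/√n = 1.645 · 2.6/√37 = 0.70

CI: (31.3 - 0.70, 31.3 + 0.70) = (30.60, 32.00)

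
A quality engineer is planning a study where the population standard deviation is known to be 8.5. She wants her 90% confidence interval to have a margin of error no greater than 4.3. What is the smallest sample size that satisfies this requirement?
n ≥ 11

For margin E ≤ 4.3:
n ≥ (z* · σ / E)²
n ≥ (1.645 · 8.5 / 4.3)²
n ≥ 10.57

Minimum n = 11 (rounding up)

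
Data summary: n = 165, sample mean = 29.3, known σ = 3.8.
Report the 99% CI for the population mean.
(28.54, 30.06)

z-interval (σ known):
z* = 2.576 for 99% confidence

Margin of error = z* · σ/√n = 2.576 · 3.8/√165 = 0.76

CI: (29.3 - 0.76, 29.3 + 0.76) = (28.54, 30.06)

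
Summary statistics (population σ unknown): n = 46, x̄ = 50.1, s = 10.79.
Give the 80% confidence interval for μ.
(48.03, 52.17)

t-interval (σ unknown):
df = n - 1 = 45
t* = 1.301 for 80% confidence

Margin of error = t* · s/√n = 1.301 · 10.79/√46 = 2.07

CI: (48.03, 52.17)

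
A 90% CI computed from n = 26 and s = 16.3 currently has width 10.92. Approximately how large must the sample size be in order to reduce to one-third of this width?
n ≈ 234

CI width ∝ 1/√n
To reduce width by factor 3, need √n to grow by 3 → need 3² = 9 times as many samples.

Current: n = 26, width = 10.92
New: n = 234, width ≈ 3.52

Width reduced by factor of 10.92/3.52 = 3.10.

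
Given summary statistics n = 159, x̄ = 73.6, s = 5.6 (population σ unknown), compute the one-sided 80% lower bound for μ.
μ ≥ 73.23

Lower bound (one-sided):
t* = 0.844 (one-sided for 80%)
Lower bound = x̄ - t* · s/√n = 73.6 - 0.844 · 5.6/√159 = 73.23

We are 80% confident that μ ≥ 73.23.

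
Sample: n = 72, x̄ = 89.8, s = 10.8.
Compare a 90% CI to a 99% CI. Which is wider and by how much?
99% CI is wider by 2.50

df = 71
90% CI: t* = 1.667, (87.68, 91.92), width = 2 · t* · s/√n = 4.24
99% CI: t* = 2.647, (86.43, 93.17), width = 2 · t* · s/√n = 6.74

The 99% CI is wider by 6.74 - 4.24 = 2.50.
Higher confidence requires a wider interval.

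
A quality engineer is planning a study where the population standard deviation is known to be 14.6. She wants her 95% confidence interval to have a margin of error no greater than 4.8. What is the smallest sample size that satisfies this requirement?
n ≥ 36

For margin E ≤ 4.8:
n ≥ (z* · σ / E)²
n ≥ (1.960 · 14.6 / 4.8)²
n ≥ 35.54

Minimum n = 36 (rounding up)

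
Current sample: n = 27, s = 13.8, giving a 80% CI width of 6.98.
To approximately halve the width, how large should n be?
n ≈ 108

CI width ∝ 1/√n
To reduce width by factor 2, need √n to grow by 2 → need 2² = 4 times as many samples.

Current: n = 27, width = 6.98
New: n = 108, width ≈ 3.43

Width reduced by factor of 6.98/3.43 = 2.03.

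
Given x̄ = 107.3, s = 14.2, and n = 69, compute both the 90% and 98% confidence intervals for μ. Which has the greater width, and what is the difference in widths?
98% CI is wider by 2.44

df = 68
90% CI: t* = 1.668, (104.45, 110.15), width = 2 · t* · s/√n = 5.70
98% CI: t* = 2.382, (103.23, 111.37), width = 2 · t* · s/√n = 8.14

The 98% CI is wider by 8.14 - 5.70 = 2.44.
Higher confidence requires a wider interval.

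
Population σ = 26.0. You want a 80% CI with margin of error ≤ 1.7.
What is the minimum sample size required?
n ≥ 385

For margin E ≤ 1.7:
n ≥ (z* · σ / E)²
n ≥ (1.282 · 26.0 / 1.7)²
n ≥ 384.44

Minimum n = 385 (rounding up)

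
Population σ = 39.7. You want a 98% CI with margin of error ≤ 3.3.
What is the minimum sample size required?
n ≥ 784

For margin E ≤ 3.3:
n ≥ (z* · σ / E)²
n ≥ (2.326 · 39.7 / 3.3)²
n ≥ 783.02

Minimum n = 784 (rounding up)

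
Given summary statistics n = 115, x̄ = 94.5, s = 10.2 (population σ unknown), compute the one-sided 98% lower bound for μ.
μ ≥ 92.52

Lower bound (one-sided):
t* = 2.078 (one-sided for 98%)
Lower bound = x̄ - t* · s/√n = 94.5 - 2.078 · 10.2/√115 = 92.52

We are 98% confident that μ ≥ 92.52.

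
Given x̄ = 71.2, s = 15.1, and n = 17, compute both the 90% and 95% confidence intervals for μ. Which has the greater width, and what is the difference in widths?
95% CI is wider by 2.74

df = 16
90% CI: t* = 1.746, (64.81, 77.59), width = 2 · t* · s/√n = 12.79
95% CI: t* = 2.120, (63.44, 78.96), width = 2 · t* · s/√n = 15.53

The 95% CI is wider by 15.53 - 12.79 = 2.74.
Higher confidence requires a wider interval.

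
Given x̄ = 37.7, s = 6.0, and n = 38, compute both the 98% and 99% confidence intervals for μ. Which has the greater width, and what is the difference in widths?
99% CI is wider by 0.56

df = 37
98% CI: t* = 2.431, (35.33, 40.07), width = 2 · t* · s/√n = 4.73
99% CI: t* = 2.715, (35.06, 40.34), width = 2 · t* · s/√n = 5.29

The 99% CI is wider by 5.29 - 4.73 = 0.56.
Higher confidence requires a wider interval.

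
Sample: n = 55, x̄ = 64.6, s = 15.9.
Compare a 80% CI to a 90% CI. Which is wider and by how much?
90% CI is wider by 1.62

df = 54
80% CI: t* = 1.297, (61.82, 67.38), width = 2 · t* · s/√n = 5.56
90% CI: t* = 1.674, (61.01, 68.19), width = 2 · t* · s/√n = 7.18

The 90% CI is wider by 7.18 - 5.56 = 1.62.
Higher confidence requires a wider interval.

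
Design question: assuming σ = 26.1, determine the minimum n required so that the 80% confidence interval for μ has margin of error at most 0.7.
n ≥ 2285

For margin E ≤ 0.7:
n ≥ (z* · σ / E)²
n ≥ (1.282 · 26.1 / 0.7)²
n ≥ 2284.87

Minimum n = 2285 (rounding up)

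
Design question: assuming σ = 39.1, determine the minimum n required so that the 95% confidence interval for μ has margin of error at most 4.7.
n ≥ 266

For margin E ≤ 4.7:
n ≥ (z* · σ / E)²
n ≥ (1.960 · 39.1 / 4.7)²
n ≥ 265.87

Minimum n = 266 (rounding up)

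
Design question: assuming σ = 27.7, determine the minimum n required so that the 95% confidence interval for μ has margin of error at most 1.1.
n ≥ 2437

For margin E ≤ 1.1:
n ≥ (z* · σ / E)²
n ≥ (1.960 · 27.7 / 1.1)²
n ≥ 2436.05

Minimum n = 2437 (rounding up)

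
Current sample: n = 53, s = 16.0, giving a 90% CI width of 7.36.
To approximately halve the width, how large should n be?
n ≈ 212

CI width ∝ 1/√n
To reduce width by factor 2, need √n to grow by 2 → need 2² = 4 times as many samples.

Current: n = 53, width = 7.36
New: n = 212, width ≈ 3.63

Width reduced by factor of 7.36/3.63 = 2.03.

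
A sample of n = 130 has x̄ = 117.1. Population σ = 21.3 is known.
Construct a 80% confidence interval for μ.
(114.71, 119.49)

z-interval (σ known):
z* = 1.282 for 80% confidence

Margin of error = z* · σ/√n = 1.282 · 21.3/√130 = 2.39

CI: (117.1 - 2.39, 117.1 + 2.39) = (114.71, 119.49)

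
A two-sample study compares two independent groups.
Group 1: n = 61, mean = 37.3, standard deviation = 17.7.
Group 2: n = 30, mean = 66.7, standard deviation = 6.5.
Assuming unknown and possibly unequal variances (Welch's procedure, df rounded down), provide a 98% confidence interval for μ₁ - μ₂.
(-35.47, -23.33)

Difference: x̄₁ - x̄₂ = -29.40
SE = √(s₁²/n₁ + s₂²/n₂) = √(17.7²/61 + 6.5²/30) = 2.5582
df = 84.30 → 84 (Welch–Satterthwaite, rounded down)
t* = 2.372

CI: -29.40 ± 2.372 · 2.5582 = -29.40 ± 6.07 = (-35.47, -23.33)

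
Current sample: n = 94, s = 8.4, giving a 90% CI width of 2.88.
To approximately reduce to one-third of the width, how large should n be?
n ≈ 846

CI width ∝ 1/√n
To reduce width by factor 3, need √n to grow by 3 → need 3² = 9 times as many samples.

Current: n = 94, width = 2.88
New: n = 846, width ≈ 0.95

Width reduced by factor of 2.88/0.95 = 3.03.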